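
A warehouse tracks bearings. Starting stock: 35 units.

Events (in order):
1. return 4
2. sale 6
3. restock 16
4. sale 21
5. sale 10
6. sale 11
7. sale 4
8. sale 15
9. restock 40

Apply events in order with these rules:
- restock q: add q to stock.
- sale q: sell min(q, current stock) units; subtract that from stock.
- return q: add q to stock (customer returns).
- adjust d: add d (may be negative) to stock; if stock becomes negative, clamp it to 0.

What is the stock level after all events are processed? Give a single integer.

Processing events:
Start: stock = 35
  Event 1 (return 4): 35 + 4 = 39
  Event 2 (sale 6): sell min(6,39)=6. stock: 39 - 6 = 33. total_sold = 6
  Event 3 (restock 16): 33 + 16 = 49
  Event 4 (sale 21): sell min(21,49)=21. stock: 49 - 21 = 28. total_sold = 27
  Event 5 (sale 10): sell min(10,28)=10. stock: 28 - 10 = 18. total_sold = 37
  Event 6 (sale 11): sell min(11,18)=11. stock: 18 - 11 = 7. total_sold = 48
  Event 7 (sale 4): sell min(4,7)=4. stock: 7 - 4 = 3. total_sold = 52
  Event 8 (sale 15): sell min(15,3)=3. stock: 3 - 3 = 0. total_sold = 55
  Event 9 (restock 40): 0 + 40 = 40
Final: stock = 40, total_sold = 55

Answer: 40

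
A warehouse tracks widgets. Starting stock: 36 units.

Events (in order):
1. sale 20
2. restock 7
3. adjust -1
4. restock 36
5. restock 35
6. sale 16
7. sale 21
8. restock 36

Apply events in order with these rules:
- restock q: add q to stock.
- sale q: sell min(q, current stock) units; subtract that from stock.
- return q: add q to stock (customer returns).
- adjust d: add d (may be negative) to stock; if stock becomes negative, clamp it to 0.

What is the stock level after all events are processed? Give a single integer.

Answer: 92

Derivation:
Processing events:
Start: stock = 36
  Event 1 (sale 20): sell min(20,36)=20. stock: 36 - 20 = 16. total_sold = 20
  Event 2 (restock 7): 16 + 7 = 23
  Event 3 (adjust -1): 23 + -1 = 22
  Event 4 (restock 36): 22 + 36 = 58
  Event 5 (restock 35): 58 + 35 = 93
  Event 6 (sale 16): sell min(16,93)=16. stock: 93 - 16 = 77. total_sold = 36
  Event 7 (sale 21): sell min(21,77)=21. stock: 77 - 21 = 56. total_sold = 57
  Event 8 (restock 36): 56 + 36 = 92
Final: stock = 92, total_sold = 57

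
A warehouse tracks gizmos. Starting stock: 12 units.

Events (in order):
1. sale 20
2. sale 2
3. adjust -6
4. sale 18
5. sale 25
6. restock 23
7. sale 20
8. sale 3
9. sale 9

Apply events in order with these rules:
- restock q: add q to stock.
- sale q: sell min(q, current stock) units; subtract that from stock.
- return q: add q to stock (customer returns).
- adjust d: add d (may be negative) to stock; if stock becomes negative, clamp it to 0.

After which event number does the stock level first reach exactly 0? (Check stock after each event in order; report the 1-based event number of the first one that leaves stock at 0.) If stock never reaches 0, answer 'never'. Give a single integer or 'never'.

Answer: 1

Derivation:
Processing events:
Start: stock = 12
  Event 1 (sale 20): sell min(20,12)=12. stock: 12 - 12 = 0. total_sold = 12
  Event 2 (sale 2): sell min(2,0)=0. stock: 0 - 0 = 0. total_sold = 12
  Event 3 (adjust -6): 0 + -6 = 0 (clamped to 0)
  Event 4 (sale 18): sell min(18,0)=0. stock: 0 - 0 = 0. total_sold = 12
  Event 5 (sale 25): sell min(25,0)=0. stock: 0 - 0 = 0. total_sold = 12
  Event 6 (restock 23): 0 + 23 = 23
  Event 7 (sale 20): sell min(20,23)=20. stock: 23 - 20 = 3. total_sold = 32
  Event 8 (sale 3): sell min(3,3)=3. stock: 3 - 3 = 0. total_sold = 35
  Event 9 (sale 9): sell min(9,0)=0. stock: 0 - 0 = 0. total_sold = 35
Final: stock = 0, total_sold = 35

First zero at event 1.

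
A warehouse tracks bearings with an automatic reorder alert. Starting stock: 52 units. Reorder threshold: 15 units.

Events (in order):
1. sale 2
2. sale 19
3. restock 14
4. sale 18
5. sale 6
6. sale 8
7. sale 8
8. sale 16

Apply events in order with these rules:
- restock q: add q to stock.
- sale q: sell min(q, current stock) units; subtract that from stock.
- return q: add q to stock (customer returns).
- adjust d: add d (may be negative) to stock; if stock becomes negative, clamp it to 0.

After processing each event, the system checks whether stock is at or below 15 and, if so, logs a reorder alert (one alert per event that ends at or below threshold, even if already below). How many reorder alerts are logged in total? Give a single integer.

Processing events:
Start: stock = 52
  Event 1 (sale 2): sell min(2,52)=2. stock: 52 - 2 = 50. total_sold = 2
  Event 2 (sale 19): sell min(19,50)=19. stock: 50 - 19 = 31. total_sold = 21
  Event 3 (restock 14): 31 + 14 = 45
  Event 4 (sale 18): sell min(18,45)=18. stock: 45 - 18 = 27. total_sold = 39
  Event 5 (sale 6): sell min(6,27)=6. stock: 27 - 6 = 21. total_sold = 45
  Event 6 (sale 8): sell min(8,21)=8. stock: 21 - 8 = 13. total_sold = 53
  Event 7 (sale 8): sell min(8,13)=8. stock: 13 - 8 = 5. total_sold = 61
  Event 8 (sale 16): sell min(16,5)=5. stock: 5 - 5 = 0. total_sold = 66
Final: stock = 0, total_sold = 66

Checking against threshold 15:
  After event 1: stock=50 > 15
  After event 2: stock=31 > 15
  After event 3: stock=45 > 15
  After event 4: stock=27 > 15
  After event 5: stock=21 > 15
  After event 6: stock=13 <= 15 -> ALERT
  After event 7: stock=5 <= 15 -> ALERT
  After event 8: stock=0 <= 15 -> ALERT
Alert events: [6, 7, 8]. Count = 3

Answer: 3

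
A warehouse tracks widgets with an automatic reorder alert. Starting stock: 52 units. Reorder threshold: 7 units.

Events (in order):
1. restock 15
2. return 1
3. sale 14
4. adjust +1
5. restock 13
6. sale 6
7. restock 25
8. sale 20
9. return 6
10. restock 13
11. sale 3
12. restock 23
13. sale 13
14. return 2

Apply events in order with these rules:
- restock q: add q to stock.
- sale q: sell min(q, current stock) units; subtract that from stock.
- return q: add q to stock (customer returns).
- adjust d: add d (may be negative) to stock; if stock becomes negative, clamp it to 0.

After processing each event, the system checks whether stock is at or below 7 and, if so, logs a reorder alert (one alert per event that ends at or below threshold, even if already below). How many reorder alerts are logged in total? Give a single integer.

Answer: 0

Derivation:
Processing events:
Start: stock = 52
  Event 1 (restock 15): 52 + 15 = 67
  Event 2 (return 1): 67 + 1 = 68
  Event 3 (sale 14): sell min(14,68)=14. stock: 68 - 14 = 54. total_sold = 14
  Event 4 (adjust +1): 54 + 1 = 55
  Event 5 (restock 13): 55 + 13 = 68
  Event 6 (sale 6): sell min(6,68)=6. stock: 68 - 6 = 62. total_sold = 20
  Event 7 (restock 25): 62 + 25 = 87
  Event 8 (sale 20): sell min(20,87)=20. stock: 87 - 20 = 67. total_sold = 40
  Event 9 (return 6): 67 + 6 = 73
  Event 10 (restock 13): 73 + 13 = 86
  Event 11 (sale 3): sell min(3,86)=3. stock: 86 - 3 = 83. total_sold = 43
  Event 12 (restock 23): 83 + 23 = 106
  Event 13 (sale 13): sell min(13,106)=13. stock: 106 - 13 = 93. total_sold = 56
  Event 14 (return 2): 93 + 2 = 95
Final: stock = 95, total_sold = 56

Checking against threshold 7:
  After event 1: stock=67 > 7
  After event 2: stock=68 > 7
  After event 3: stock=54 > 7
  After event 4: stock=55 > 7
  After event 5: stock=68 > 7
  After event 6: stock=62 > 7
  After event 7: stock=87 > 7
  After event 8: stock=67 > 7
  After event 9: stock=73 > 7
  After event 10: stock=86 > 7
  After event 11: stock=83 > 7
  After event 12: stock=106 > 7
  After event 13: stock=93 > 7
  After event 14: stock=95 > 7
Alert events: []. Count = 0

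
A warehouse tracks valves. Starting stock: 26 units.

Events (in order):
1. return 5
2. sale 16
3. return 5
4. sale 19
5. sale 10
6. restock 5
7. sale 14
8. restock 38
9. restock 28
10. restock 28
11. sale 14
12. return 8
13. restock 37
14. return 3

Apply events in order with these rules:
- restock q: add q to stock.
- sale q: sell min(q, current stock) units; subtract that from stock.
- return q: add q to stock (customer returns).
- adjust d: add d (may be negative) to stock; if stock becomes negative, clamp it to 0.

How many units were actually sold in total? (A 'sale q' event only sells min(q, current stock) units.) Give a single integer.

Answer: 55

Derivation:
Processing events:
Start: stock = 26
  Event 1 (return 5): 26 + 5 = 31
  Event 2 (sale 16): sell min(16,31)=16. stock: 31 - 16 = 15. total_sold = 16
  Event 3 (return 5): 15 + 5 = 20
  Event 4 (sale 19): sell min(19,20)=19. stock: 20 - 19 = 1. total_sold = 35
  Event 5 (sale 10): sell min(10,1)=1. stock: 1 - 1 = 0. total_sold = 36
  Event 6 (restock 5): 0 + 5 = 5
  Event 7 (sale 14): sell min(14,5)=5. stock: 5 - 5 = 0. total_sold = 41
  Event 8 (restock 38): 0 + 38 = 38
  Event 9 (restock 28): 38 + 28 = 66
  Event 10 (restock 28): 66 + 28 = 94
  Event 11 (sale 14): sell min(14,94)=14. stock: 94 - 14 = 80. total_sold = 55
  Event 12 (return 8): 80 + 8 = 88
  Event 13 (restock 37): 88 + 37 = 125
  Event 14 (return 3): 125 + 3 = 128
Final: stock = 128, total_sold = 55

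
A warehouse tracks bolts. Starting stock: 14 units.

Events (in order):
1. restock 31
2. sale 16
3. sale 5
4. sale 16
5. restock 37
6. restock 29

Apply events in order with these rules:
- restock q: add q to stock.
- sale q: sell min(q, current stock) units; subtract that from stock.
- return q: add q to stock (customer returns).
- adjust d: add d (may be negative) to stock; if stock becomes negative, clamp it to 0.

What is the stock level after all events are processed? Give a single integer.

Answer: 74

Derivation:
Processing events:
Start: stock = 14
  Event 1 (restock 31): 14 + 31 = 45
  Event 2 (sale 16): sell min(16,45)=16. stock: 45 - 16 = 29. total_sold = 16
  Event 3 (sale 5): sell min(5,29)=5. stock: 29 - 5 = 24. total_sold = 21
  Event 4 (sale 16): sell min(16,24)=16. stock: 24 - 16 = 8. total_sold = 37
  Event 5 (restock 37): 8 + 37 = 45
  Event 6 (restock 29): 45 + 29 = 74
Final: stock = 74, total_sold = 37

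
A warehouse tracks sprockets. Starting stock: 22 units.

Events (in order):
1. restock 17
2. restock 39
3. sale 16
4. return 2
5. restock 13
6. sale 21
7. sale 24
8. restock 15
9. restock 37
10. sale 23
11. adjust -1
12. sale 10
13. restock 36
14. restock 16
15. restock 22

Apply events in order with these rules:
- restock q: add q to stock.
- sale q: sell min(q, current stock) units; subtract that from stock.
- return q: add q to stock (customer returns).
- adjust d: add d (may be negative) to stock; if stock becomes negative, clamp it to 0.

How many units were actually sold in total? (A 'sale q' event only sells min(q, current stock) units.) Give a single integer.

Processing events:
Start: stock = 22
  Event 1 (restock 17): 22 + 17 = 39
  Event 2 (restock 39): 39 + 39 = 78
  Event 3 (sale 16): sell min(16,78)=16. stock: 78 - 16 = 62. total_sold = 16
  Event 4 (return 2): 62 + 2 = 64
  Event 5 (restock 13): 64 + 13 = 77
  Event 6 (sale 21): sell min(21,77)=21. stock: 77 - 21 = 56. total_sold = 37
  Event 7 (sale 24): sell min(24,56)=24. stock: 56 - 24 = 32. total_sold = 61
  Event 8 (restock 15): 32 + 15 = 47
  Event 9 (restock 37): 47 + 37 = 84
  Event 10 (sale 23): sell min(23,84)=23. stock: 84 - 23 = 61. total_sold = 84
  Event 11 (adjust -1): 61 + -1 = 60
  Event 12 (sale 10): sell min(10,60)=10. stock: 60 - 10 = 50. total_sold = 94
  Event 13 (restock 36): 50 + 36 = 86
  Event 14 (restock 16): 86 + 16 = 102
  Event 15 (restock 22): 102 + 22 = 124
Final: stock = 124, total_sold = 94

Answer: 94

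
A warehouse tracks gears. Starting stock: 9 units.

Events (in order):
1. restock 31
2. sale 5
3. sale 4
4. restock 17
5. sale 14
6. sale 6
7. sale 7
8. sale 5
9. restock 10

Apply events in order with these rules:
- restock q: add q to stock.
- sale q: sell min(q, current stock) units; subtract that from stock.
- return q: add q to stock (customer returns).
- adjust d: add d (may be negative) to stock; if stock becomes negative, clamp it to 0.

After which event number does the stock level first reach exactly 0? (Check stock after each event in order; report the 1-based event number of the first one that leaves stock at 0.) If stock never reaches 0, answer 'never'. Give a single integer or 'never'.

Answer: never

Derivation:
Processing events:
Start: stock = 9
  Event 1 (restock 31): 9 + 31 = 40
  Event 2 (sale 5): sell min(5,40)=5. stock: 40 - 5 = 35. total_sold = 5
  Event 3 (sale 4): sell min(4,35)=4. stock: 35 - 4 = 31. total_sold = 9
  Event 4 (restock 17): 31 + 17 = 48
  Event 5 (sale 14): sell min(14,48)=14. stock: 48 - 14 = 34. total_sold = 23
  Event 6 (sale 6): sell min(6,34)=6. stock: 34 - 6 = 28. total_sold = 29
  Event 7 (sale 7): sell min(7,28)=7. stock: 28 - 7 = 21. total_sold = 36
  Event 8 (sale 5): sell min(5,21)=5. stock: 21 - 5 = 16. total_sold = 41
  Event 9 (restock 10): 16 + 10 = 26
Final: stock = 26, total_sold = 41

Stock never reaches 0.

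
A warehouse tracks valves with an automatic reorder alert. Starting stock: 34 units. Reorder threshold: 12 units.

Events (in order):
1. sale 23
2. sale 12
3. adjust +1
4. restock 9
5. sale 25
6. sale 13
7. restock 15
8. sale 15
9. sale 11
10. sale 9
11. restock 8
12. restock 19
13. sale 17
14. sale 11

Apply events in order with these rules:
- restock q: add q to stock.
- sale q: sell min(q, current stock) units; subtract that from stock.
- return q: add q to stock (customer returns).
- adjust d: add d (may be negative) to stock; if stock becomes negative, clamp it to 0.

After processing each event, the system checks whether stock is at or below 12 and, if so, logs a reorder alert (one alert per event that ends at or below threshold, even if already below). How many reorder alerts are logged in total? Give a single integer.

Processing events:
Start: stock = 34
  Event 1 (sale 23): sell min(23,34)=23. stock: 34 - 23 = 11. total_sold = 23
  Event 2 (sale 12): sell min(12,11)=11. stock: 11 - 11 = 0. total_sold = 34
  Event 3 (adjust +1): 0 + 1 = 1
  Event 4 (restock 9): 1 + 9 = 10
  Event 5 (sale 25): sell min(25,10)=10. stock: 10 - 10 = 0. total_sold = 44
  Event 6 (sale 13): sell min(13,0)=0. stock: 0 - 0 = 0. total_sold = 44
  Event 7 (restock 15): 0 + 15 = 15
  Event 8 (sale 15): sell min(15,15)=15. stock: 15 - 15 = 0. total_sold = 59
  Event 9 (sale 11): sell min(11,0)=0. stock: 0 - 0 = 0. total_sold = 59
  Event 10 (sale 9): sell min(9,0)=0. stock: 0 - 0 = 0. total_sold = 59
  Event 11 (restock 8): 0 + 8 = 8
  Event 12 (restock 19): 8 + 19 = 27
  Event 13 (sale 17): sell min(17,27)=17. stock: 27 - 17 = 10. total_sold = 76
  Event 14 (sale 11): sell min(11,10)=10. stock: 10 - 10 = 0. total_sold = 86
Final: stock = 0, total_sold = 86

Checking against threshold 12:
  After event 1: stock=11 <= 12 -> ALERT
  After event 2: stock=0 <= 12 -> ALERT
  After event 3: stock=1 <= 12 -> ALERT
  After event 4: stock=10 <= 12 -> ALERT
  After event 5: stock=0 <= 12 -> ALERT
  After event 6: stock=0 <= 12 -> ALERT
  After event 7: stock=15 > 12
  After event 8: stock=0 <= 12 -> ALERT
  After event 9: stock=0 <= 12 -> ALERT
  After event 10: stock=0 <= 12 -> ALERT
  After event 11: stock=8 <= 12 -> ALERT
  After event 12: stock=27 > 12
  After event 13: stock=10 <= 12 -> ALERT
  After event 14: stock=0 <= 12 -> ALERT
Alert events: [1, 2, 3, 4, 5, 6, 8, 9, 10, 11, 13, 14]. Count = 12

Answer: 12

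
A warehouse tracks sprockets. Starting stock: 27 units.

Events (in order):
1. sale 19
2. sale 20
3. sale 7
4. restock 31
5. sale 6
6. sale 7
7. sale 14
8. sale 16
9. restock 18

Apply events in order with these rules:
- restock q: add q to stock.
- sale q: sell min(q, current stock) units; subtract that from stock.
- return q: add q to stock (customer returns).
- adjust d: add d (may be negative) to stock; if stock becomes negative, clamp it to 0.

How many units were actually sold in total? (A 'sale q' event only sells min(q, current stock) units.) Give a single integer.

Answer: 58

Derivation:
Processing events:
Start: stock = 27
  Event 1 (sale 19): sell min(19,27)=19. stock: 27 - 19 = 8. total_sold = 19
  Event 2 (sale 20): sell min(20,8)=8. stock: 8 - 8 = 0. total_sold = 27
  Event 3 (sale 7): sell min(7,0)=0. stock: 0 - 0 = 0. total_sold = 27
  Event 4 (restock 31): 0 + 31 = 31
  Event 5 (sale 6): sell min(6,31)=6. stock: 31 - 6 = 25. total_sold = 33
  Event 6 (sale 7): sell min(7,25)=7. stock: 25 - 7 = 18. total_sold = 40
  Event 7 (sale 14): sell min(14,18)=14. stock: 18 - 14 = 4. total_sold = 54
  Event 8 (sale 16): sell min(16,4)=4. stock: 4 - 4 = 0. total_sold = 58
  Event 9 (restock 18): 0 + 18 = 18
Final: stock = 18, total_sold = 58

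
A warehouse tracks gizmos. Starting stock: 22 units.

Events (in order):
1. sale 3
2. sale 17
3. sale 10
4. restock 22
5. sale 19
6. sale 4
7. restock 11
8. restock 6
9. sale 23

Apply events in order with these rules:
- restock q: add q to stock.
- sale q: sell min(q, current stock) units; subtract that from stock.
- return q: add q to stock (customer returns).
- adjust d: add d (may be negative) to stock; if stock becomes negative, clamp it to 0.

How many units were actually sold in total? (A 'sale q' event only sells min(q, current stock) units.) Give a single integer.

Answer: 61

Derivation:
Processing events:
Start: stock = 22
  Event 1 (sale 3): sell min(3,22)=3. stock: 22 - 3 = 19. total_sold = 3
  Event 2 (sale 17): sell min(17,19)=17. stock: 19 - 17 = 2. total_sold = 20
  Event 3 (sale 10): sell min(10,2)=2. stock: 2 - 2 = 0. total_sold = 22
  Event 4 (restock 22): 0 + 22 = 22
  Event 5 (sale 19): sell min(19,22)=19. stock: 22 - 19 = 3. total_sold = 41
  Event 6 (sale 4): sell min(4,3)=3. stock: 3 - 3 = 0. total_sold = 44
  Event 7 (restock 11): 0 + 11 = 11
  Event 8 (restock 6): 11 + 6 = 17
  Event 9 (sale 23): sell min(23,17)=17. stock: 17 - 17 = 0. total_sold = 61
Final: stock = 0, total_sold = 61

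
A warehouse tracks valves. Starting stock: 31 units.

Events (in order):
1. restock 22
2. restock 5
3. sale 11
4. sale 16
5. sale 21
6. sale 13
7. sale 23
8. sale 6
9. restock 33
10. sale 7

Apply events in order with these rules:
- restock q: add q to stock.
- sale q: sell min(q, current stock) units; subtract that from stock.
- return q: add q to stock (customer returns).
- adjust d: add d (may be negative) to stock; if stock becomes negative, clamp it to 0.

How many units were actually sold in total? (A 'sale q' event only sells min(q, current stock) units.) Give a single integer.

Processing events:
Start: stock = 31
  Event 1 (restock 22): 31 + 22 = 53
  Event 2 (restock 5): 53 + 5 = 58
  Event 3 (sale 11): sell min(11,58)=11. stock: 58 - 11 = 47. total_sold = 11
  Event 4 (sale 16): sell min(16,47)=16. stock: 47 - 16 = 31. total_sold = 27
  Event 5 (sale 21): sell min(21,31)=21. stock: 31 - 21 = 10. total_sold = 48
  Event 6 (sale 13): sell min(13,10)=10. stock: 10 - 10 = 0. total_sold = 58
  Event 7 (sale 23): sell min(23,0)=0. stock: 0 - 0 = 0. total_sold = 58
  Event 8 (sale 6): sell min(6,0)=0. stock: 0 - 0 = 0. total_sold = 58
  Event 9 (restock 33): 0 + 33 = 33
  Event 10 (sale 7): sell min(7,33)=7. stock: 33 - 7 = 26. total_sold = 65
Final: stock = 26, total_sold = 65

Answer: 65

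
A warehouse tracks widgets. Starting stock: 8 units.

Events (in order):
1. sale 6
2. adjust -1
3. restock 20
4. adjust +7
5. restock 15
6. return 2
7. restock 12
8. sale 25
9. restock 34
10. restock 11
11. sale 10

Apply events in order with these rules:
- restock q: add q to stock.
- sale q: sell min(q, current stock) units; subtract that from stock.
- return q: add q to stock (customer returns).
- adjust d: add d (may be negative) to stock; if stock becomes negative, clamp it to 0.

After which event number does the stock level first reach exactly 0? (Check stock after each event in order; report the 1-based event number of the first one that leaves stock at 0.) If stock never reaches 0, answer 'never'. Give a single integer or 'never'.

Answer: never

Derivation:
Processing events:
Start: stock = 8
  Event 1 (sale 6): sell min(6,8)=6. stock: 8 - 6 = 2. total_sold = 6
  Event 2 (adjust -1): 2 + -1 = 1
  Event 3 (restock 20): 1 + 20 = 21
  Event 4 (adjust +7): 21 + 7 = 28
  Event 5 (restock 15): 28 + 15 = 43
  Event 6 (return 2): 43 + 2 = 45
  Event 7 (restock 12): 45 + 12 = 57
  Event 8 (sale 25): sell min(25,57)=25. stock: 57 - 25 = 32. total_sold = 31
  Event 9 (restock 34): 32 + 34 = 66
  Event 10 (restock 11): 66 + 11 = 77
  Event 11 (sale 10): sell min(10,77)=10. stock: 77 - 10 = 67. total_sold = 41
Final: stock = 67, total_sold = 41

Stock never reaches 0.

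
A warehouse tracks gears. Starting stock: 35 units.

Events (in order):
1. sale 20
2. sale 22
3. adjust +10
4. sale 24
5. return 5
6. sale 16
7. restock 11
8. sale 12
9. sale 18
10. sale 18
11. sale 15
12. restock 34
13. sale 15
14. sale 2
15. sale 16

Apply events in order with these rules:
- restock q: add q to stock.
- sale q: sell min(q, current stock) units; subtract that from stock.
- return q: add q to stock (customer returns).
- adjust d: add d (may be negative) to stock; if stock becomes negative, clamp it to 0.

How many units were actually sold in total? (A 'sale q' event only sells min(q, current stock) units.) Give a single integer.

Processing events:
Start: stock = 35
  Event 1 (sale 20): sell min(20,35)=20. stock: 35 - 20 = 15. total_sold = 20
  Event 2 (sale 22): sell min(22,15)=15. stock: 15 - 15 = 0. total_sold = 35
  Event 3 (adjust +10): 0 + 10 = 10
  Event 4 (sale 24): sell min(24,10)=10. stock: 10 - 10 = 0. total_sold = 45
  Event 5 (return 5): 0 + 5 = 5
  Event 6 (sale 16): sell min(16,5)=5. stock: 5 - 5 = 0. total_sold = 50
  Event 7 (restock 11): 0 + 11 = 11
  Event 8 (sale 12): sell min(12,11)=11. stock: 11 - 11 = 0. total_sold = 61
  Event 9 (sale 18): sell min(18,0)=0. stock: 0 - 0 = 0. total_sold = 61
  Event 10 (sale 18): sell min(18,0)=0. stock: 0 - 0 = 0. total_sold = 61
  Event 11 (sale 15): sell min(15,0)=0. stock: 0 - 0 = 0. total_sold = 61
  Event 12 (restock 34): 0 + 34 = 34
  Event 13 (sale 15): sell min(15,34)=15. stock: 34 - 15 = 19. total_sold = 76
  Event 14 (sale 2): sell min(2,19)=2. stock: 19 - 2 = 17. total_sold = 78
  Event 15 (sale 16): sell min(16,17)=16. stock: 17 - 16 = 1. total_sold = 94
Final: stock = 1, total_sold = 94

Answer: 94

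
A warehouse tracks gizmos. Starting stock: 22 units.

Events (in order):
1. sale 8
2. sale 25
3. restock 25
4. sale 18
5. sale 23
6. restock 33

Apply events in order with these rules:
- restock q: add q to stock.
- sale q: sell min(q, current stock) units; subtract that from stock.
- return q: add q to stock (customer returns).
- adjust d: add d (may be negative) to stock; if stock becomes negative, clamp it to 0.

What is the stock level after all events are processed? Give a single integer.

Processing events:
Start: stock = 22
  Event 1 (sale 8): sell min(8,22)=8. stock: 22 - 8 = 14. total_sold = 8
  Event 2 (sale 25): sell min(25,14)=14. stock: 14 - 14 = 0. total_sold = 22
  Event 3 (restock 25): 0 + 25 = 25
  Event 4 (sale 18): sell min(18,25)=18. stock: 25 - 18 = 7. total_sold = 40
  Event 5 (sale 23): sell min(23,7)=7. stock: 7 - 7 = 0. total_sold = 47
  Event 6 (restock 33): 0 + 33 = 33
Final: stock = 33, total_sold = 47

Answer: 33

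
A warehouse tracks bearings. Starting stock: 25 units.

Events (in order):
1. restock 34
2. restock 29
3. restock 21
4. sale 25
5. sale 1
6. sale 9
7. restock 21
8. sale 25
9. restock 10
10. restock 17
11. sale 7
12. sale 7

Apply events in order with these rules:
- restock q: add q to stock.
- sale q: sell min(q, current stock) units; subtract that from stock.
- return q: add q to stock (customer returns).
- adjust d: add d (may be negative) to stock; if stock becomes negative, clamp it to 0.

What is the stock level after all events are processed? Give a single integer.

Processing events:
Start: stock = 25
  Event 1 (restock 34): 25 + 34 = 59
  Event 2 (restock 29): 59 + 29 = 88
  Event 3 (restock 21): 88 + 21 = 109
  Event 4 (sale 25): sell min(25,109)=25. stock: 109 - 25 = 84. total_sold = 25
  Event 5 (sale 1): sell min(1,84)=1. stock: 84 - 1 = 83. total_sold = 26
  Event 6 (sale 9): sell min(9,83)=9. stock: 83 - 9 = 74. total_sold = 35
  Event 7 (restock 21): 74 + 21 = 95
  Event 8 (sale 25): sell min(25,95)=25. stock: 95 - 25 = 70. total_sold = 60
  Event 9 (restock 10): 70 + 10 = 80
  Event 10 (restock 17): 80 + 17 = 97
  Event 11 (sale 7): sell min(7,97)=7. stock: 97 - 7 = 90. total_sold = 67
  Event 12 (sale 7): sell min(7,90)=7. stock: 90 - 7 = 83. total_sold = 74
Final: stock = 83, total_sold = 74

Answer: 83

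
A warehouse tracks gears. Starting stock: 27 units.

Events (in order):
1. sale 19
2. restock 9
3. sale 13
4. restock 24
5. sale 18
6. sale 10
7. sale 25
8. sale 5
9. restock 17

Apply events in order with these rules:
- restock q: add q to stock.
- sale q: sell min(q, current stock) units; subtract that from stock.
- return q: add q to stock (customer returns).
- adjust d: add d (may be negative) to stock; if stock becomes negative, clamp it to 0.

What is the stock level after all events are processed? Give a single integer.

Processing events:
Start: stock = 27
  Event 1 (sale 19): sell min(19,27)=19. stock: 27 - 19 = 8. total_sold = 19
  Event 2 (restock 9): 8 + 9 = 17
  Event 3 (sale 13): sell min(13,17)=13. stock: 17 - 13 = 4. total_sold = 32
  Event 4 (restock 24): 4 + 24 = 28
  Event 5 (sale 18): sell min(18,28)=18. stock: 28 - 18 = 10. total_sold = 50
  Event 6 (sale 10): sell min(10,10)=10. stock: 10 - 10 = 0. total_sold = 60
  Event 7 (sale 25): sell min(25,0)=0. stock: 0 - 0 = 0. total_sold = 60
  Event 8 (sale 5): sell min(5,0)=0. stock: 0 - 0 = 0. total_sold = 60
  Event 9 (restock 17): 0 + 17 = 17
Final: stock = 17, total_sold = 60

Answer: 17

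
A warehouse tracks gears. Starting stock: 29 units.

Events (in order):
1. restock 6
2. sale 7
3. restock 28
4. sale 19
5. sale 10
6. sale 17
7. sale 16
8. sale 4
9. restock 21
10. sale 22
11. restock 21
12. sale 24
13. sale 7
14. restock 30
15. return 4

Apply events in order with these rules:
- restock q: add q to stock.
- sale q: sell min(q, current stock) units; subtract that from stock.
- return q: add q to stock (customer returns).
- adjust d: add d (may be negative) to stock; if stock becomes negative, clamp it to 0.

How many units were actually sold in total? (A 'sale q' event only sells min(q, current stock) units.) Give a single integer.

Answer: 105

Derivation:
Processing events:
Start: stock = 29
  Event 1 (restock 6): 29 + 6 = 35
  Event 2 (sale 7): sell min(7,35)=7. stock: 35 - 7 = 28. total_sold = 7
  Event 3 (restock 28): 28 + 28 = 56
  Event 4 (sale 19): sell min(19,56)=19. stock: 56 - 19 = 37. total_sold = 26
  Event 5 (sale 10): sell min(10,37)=10. stock: 37 - 10 = 27. total_sold = 36
  Event 6 (sale 17): sell min(17,27)=17. stock: 27 - 17 = 10. total_sold = 53
  Event 7 (sale 16): sell min(16,10)=10. stock: 10 - 10 = 0. total_sold = 63
  Event 8 (sale 4): sell min(4,0)=0. stock: 0 - 0 = 0. total_sold = 63
  Event 9 (restock 21): 0 + 21 = 21
  Event 10 (sale 22): sell min(22,21)=21. stock: 21 - 21 = 0. total_sold = 84
  Event 11 (restock 21): 0 + 21 = 21
  Event 12 (sale 24): sell min(24,21)=21. stock: 21 - 21 = 0. total_sold = 105
  Event 13 (sale 7): sell min(7,0)=0. stock: 0 - 0 = 0. total_sold = 105
  Event 14 (restock 30): 0 + 30 = 30
  Event 15 (return 4): 30 + 4 = 34
Final: stock = 34, total_sold = 105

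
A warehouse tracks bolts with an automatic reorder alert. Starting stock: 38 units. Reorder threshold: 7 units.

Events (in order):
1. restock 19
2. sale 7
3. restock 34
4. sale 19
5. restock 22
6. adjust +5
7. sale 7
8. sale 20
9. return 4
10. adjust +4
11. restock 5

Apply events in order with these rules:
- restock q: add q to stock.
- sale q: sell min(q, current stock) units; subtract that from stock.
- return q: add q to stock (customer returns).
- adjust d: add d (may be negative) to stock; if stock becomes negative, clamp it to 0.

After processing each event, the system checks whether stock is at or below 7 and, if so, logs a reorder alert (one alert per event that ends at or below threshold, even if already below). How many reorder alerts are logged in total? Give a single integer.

Processing events:
Start: stock = 38
  Event 1 (restock 19): 38 + 19 = 57
  Event 2 (sale 7): sell min(7,57)=7. stock: 57 - 7 = 50. total_sold = 7
  Event 3 (restock 34): 50 + 34 = 84
  Event 4 (sale 19): sell min(19,84)=19. stock: 84 - 19 = 65. total_sold = 26
  Event 5 (restock 22): 65 + 22 = 87
  Event 6 (adjust +5): 87 + 5 = 92
  Event 7 (sale 7): sell min(7,92)=7. stock: 92 - 7 = 85. total_sold = 33
  Event 8 (sale 20): sell min(20,85)=20. stock: 85 - 20 = 65. total_sold = 53
  Event 9 (return 4): 65 + 4 = 69
  Event 10 (adjust +4): 69 + 4 = 73
  Event 11 (restock 5): 73 + 5 = 78
Final: stock = 78, total_sold = 53

Checking against threshold 7:
  After event 1: stock=57 > 7
  After event 2: stock=50 > 7
  After event 3: stock=84 > 7
  After event 4: stock=65 > 7
  After event 5: stock=87 > 7
  After event 6: stock=92 > 7
  After event 7: stock=85 > 7
  After event 8: stock=65 > 7
  After event 9: stock=69 > 7
  After event 10: stock=73 > 7
  After event 11: stock=78 > 7
Alert events: []. Count = 0

Answer: 0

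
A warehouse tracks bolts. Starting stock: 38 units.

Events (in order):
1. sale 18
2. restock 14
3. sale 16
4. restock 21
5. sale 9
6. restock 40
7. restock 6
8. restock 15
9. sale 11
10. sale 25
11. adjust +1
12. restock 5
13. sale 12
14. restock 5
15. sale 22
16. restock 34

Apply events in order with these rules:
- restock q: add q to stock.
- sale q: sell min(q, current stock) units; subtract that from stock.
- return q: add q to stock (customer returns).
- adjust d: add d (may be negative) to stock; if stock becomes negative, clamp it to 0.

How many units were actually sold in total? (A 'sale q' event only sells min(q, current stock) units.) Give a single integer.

Processing events:
Start: stock = 38
  Event 1 (sale 18): sell min(18,38)=18. stock: 38 - 18 = 20. total_sold = 18
  Event 2 (restock 14): 20 + 14 = 34
  Event 3 (sale 16): sell min(16,34)=16. stock: 34 - 16 = 18. total_sold = 34
  Event 4 (restock 21): 18 + 21 = 39
  Event 5 (sale 9): sell min(9,39)=9. stock: 39 - 9 = 30. total_sold = 43
  Event 6 (restock 40): 30 + 40 = 70
  Event 7 (restock 6): 70 + 6 = 76
  Event 8 (restock 15): 76 + 15 = 91
  Event 9 (sale 11): sell min(11,91)=11. stock: 91 - 11 = 80. total_sold = 54
  Event 10 (sale 25): sell min(25,80)=25. stock: 80 - 25 = 55. total_sold = 79
  Event 11 (adjust +1): 55 + 1 = 56
  Event 12 (restock 5): 56 + 5 = 61
  Event 13 (sale 12): sell min(12,61)=12. stock: 61 - 12 = 49. total_sold = 91
  Event 14 (restock 5): 49 + 5 = 54
  Event 15 (sale 22): sell min(22,54)=22. stock: 54 - 22 = 32. total_sold = 113
  Event 16 (restock 34): 32 + 34 = 66
Final: stock = 66, total_sold = 113

Answer: 113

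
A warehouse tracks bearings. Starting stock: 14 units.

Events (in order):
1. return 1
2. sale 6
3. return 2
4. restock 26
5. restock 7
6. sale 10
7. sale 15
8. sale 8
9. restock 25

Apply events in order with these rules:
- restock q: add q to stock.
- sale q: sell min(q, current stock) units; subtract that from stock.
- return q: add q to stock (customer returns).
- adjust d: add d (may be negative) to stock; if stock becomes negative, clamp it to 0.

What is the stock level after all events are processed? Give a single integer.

Processing events:
Start: stock = 14
  Event 1 (return 1): 14 + 1 = 15
  Event 2 (sale 6): sell min(6,15)=6. stock: 15 - 6 = 9. total_sold = 6
  Event 3 (return 2): 9 + 2 = 11
  Event 4 (restock 26): 11 + 26 = 37
  Event 5 (restock 7): 37 + 7 = 44
  Event 6 (sale 10): sell min(10,44)=10. stock: 44 - 10 = 34. total_sold = 16
  Event 7 (sale 15): sell min(15,34)=15. stock: 34 - 15 = 19. total_sold = 31
  Event 8 (sale 8): sell min(8,19)=8. stock: 19 - 8 = 11. total_sold = 39
  Event 9 (restock 25): 11 + 25 = 36
Final: stock = 36, total_sold = 39

Answer: 36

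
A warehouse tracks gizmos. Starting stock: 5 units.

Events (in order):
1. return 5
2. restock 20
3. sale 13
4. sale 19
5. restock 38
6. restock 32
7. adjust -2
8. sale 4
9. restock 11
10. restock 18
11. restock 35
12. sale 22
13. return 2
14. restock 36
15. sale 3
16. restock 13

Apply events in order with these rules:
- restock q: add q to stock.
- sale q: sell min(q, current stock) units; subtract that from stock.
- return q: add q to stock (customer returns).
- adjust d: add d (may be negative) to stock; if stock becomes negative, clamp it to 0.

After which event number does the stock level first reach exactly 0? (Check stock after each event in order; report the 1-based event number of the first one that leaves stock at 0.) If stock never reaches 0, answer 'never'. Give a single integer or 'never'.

Processing events:
Start: stock = 5
  Event 1 (return 5): 5 + 5 = 10
  Event 2 (restock 20): 10 + 20 = 30
  Event 3 (sale 13): sell min(13,30)=13. stock: 30 - 13 = 17. total_sold = 13
  Event 4 (sale 19): sell min(19,17)=17. stock: 17 - 17 = 0. total_sold = 30
  Event 5 (restock 38): 0 + 38 = 38
  Event 6 (restock 32): 38 + 32 = 70
  Event 7 (adjust -2): 70 + -2 = 68
  Event 8 (sale 4): sell min(4,68)=4. stock: 68 - 4 = 64. total_sold = 34
  Event 9 (restock 11): 64 + 11 = 75
  Event 10 (restock 18): 75 + 18 = 93
  Event 11 (restock 35): 93 + 35 = 128
  Event 12 (sale 22): sell min(22,128)=22. stock: 128 - 22 = 106. total_sold = 56
  Event 13 (return 2): 106 + 2 = 108
  Event 14 (restock 36): 108 + 36 = 144
  Event 15 (sale 3): sell min(3,144)=3. stock: 144 - 3 = 141. total_sold = 59
  Event 16 (restock 13): 141 + 13 = 154
Final: stock = 154, total_sold = 59

First zero at event 4.

Answer: 4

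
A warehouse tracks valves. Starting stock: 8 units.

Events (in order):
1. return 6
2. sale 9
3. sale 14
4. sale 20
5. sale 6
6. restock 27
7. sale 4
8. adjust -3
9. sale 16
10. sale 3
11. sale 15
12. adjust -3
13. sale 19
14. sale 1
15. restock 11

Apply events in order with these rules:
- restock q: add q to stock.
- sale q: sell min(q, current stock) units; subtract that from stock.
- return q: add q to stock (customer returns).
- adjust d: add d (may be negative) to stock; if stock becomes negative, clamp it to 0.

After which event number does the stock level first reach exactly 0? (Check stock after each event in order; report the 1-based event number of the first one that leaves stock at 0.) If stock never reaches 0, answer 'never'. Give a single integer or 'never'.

Answer: 3

Derivation:
Processing events:
Start: stock = 8
  Event 1 (return 6): 8 + 6 = 14
  Event 2 (sale 9): sell min(9,14)=9. stock: 14 - 9 = 5. total_sold = 9
  Event 3 (sale 14): sell min(14,5)=5. stock: 5 - 5 = 0. total_sold = 14
  Event 4 (sale 20): sell min(20,0)=0. stock: 0 - 0 = 0. total_sold = 14
  Event 5 (sale 6): sell min(6,0)=0. stock: 0 - 0 = 0. total_sold = 14
  Event 6 (restock 27): 0 + 27 = 27
  Event 7 (sale 4): sell min(4,27)=4. stock: 27 - 4 = 23. total_sold = 18
  Event 8 (adjust -3): 23 + -3 = 20
  Event 9 (sale 16): sell min(16,20)=16. stock: 20 - 16 = 4. total_sold = 34
  Event 10 (sale 3): sell min(3,4)=3. stock: 4 - 3 = 1. total_sold = 37
  Event 11 (sale 15): sell min(15,1)=1. stock: 1 - 1 = 0. total_sold = 38
  Event 12 (adjust -3): 0 + -3 = 0 (clamped to 0)
  Event 13 (sale 19): sell min(19,0)=0. stock: 0 - 0 = 0. total_sold = 38
  Event 14 (sale 1): sell min(1,0)=0. stock: 0 - 0 = 0. total_sold = 38
  Event 15 (restock 11): 0 + 11 = 11
Final: stock = 11, total_sold = 38

First zero at event 3.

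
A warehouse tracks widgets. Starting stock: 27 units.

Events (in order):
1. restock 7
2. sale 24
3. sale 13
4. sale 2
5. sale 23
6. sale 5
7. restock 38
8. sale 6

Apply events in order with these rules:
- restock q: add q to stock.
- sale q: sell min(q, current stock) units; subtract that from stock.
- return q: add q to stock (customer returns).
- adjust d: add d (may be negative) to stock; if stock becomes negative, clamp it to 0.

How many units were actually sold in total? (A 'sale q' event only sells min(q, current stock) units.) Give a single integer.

Answer: 40

Derivation:
Processing events:
Start: stock = 27
  Event 1 (restock 7): 27 + 7 = 34
  Event 2 (sale 24): sell min(24,34)=24. stock: 34 - 24 = 10. total_sold = 24
  Event 3 (sale 13): sell min(13,10)=10. stock: 10 - 10 = 0. total_sold = 34
  Event 4 (sale 2): sell min(2,0)=0. stock: 0 - 0 = 0. total_sold = 34
  Event 5 (sale 23): sell min(23,0)=0. stock: 0 - 0 = 0. total_sold = 34
  Event 6 (sale 5): sell min(5,0)=0. stock: 0 - 0 = 0. total_sold = 34
  Event 7 (restock 38): 0 + 38 = 38
  Event 8 (sale 6): sell min(6,38)=6. stock: 38 - 6 = 32. total_sold = 40
Final: stock = 32, total_sold = 40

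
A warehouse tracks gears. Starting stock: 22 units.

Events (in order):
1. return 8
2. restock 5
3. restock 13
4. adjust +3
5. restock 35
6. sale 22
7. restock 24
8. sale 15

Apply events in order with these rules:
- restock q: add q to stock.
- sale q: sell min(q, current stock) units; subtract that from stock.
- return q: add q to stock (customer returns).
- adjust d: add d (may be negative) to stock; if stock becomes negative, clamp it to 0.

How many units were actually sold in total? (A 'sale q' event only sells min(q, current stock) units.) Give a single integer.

Answer: 37

Derivation:
Processing events:
Start: stock = 22
  Event 1 (return 8): 22 + 8 = 30
  Event 2 (restock 5): 30 + 5 = 35
  Event 3 (restock 13): 35 + 13 = 48
  Event 4 (adjust +3): 48 + 3 = 51
  Event 5 (restock 35): 51 + 35 = 86
  Event 6 (sale 22): sell min(22,86)=22. stock: 86 - 22 = 64. total_sold = 22
  Event 7 (restock 24): 64 + 24 = 88
  Event 8 (sale 15): sell min(15,88)=15. stock: 88 - 15 = 73. total_sold = 37
Final: stock = 73, total_sold = 37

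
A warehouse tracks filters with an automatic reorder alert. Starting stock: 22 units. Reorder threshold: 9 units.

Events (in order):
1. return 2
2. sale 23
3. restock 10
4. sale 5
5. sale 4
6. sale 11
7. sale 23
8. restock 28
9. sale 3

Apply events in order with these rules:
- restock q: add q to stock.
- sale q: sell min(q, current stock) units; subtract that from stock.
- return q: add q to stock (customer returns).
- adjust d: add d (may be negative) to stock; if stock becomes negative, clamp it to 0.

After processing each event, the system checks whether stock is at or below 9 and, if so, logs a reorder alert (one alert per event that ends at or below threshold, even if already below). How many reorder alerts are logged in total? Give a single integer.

Answer: 5

Derivation:
Processing events:
Start: stock = 22
  Event 1 (return 2): 22 + 2 = 24
  Event 2 (sale 23): sell min(23,24)=23. stock: 24 - 23 = 1. total_sold = 23
  Event 3 (restock 10): 1 + 10 = 11
  Event 4 (sale 5): sell min(5,11)=5. stock: 11 - 5 = 6. total_sold = 28
  Event 5 (sale 4): sell min(4,6)=4. stock: 6 - 4 = 2. total_sold = 32
  Event 6 (sale 11): sell min(11,2)=2. stock: 2 - 2 = 0. total_sold = 34
  Event 7 (sale 23): sell min(23,0)=0. stock: 0 - 0 = 0. total_sold = 34
  Event 8 (restock 28): 0 + 28 = 28
  Event 9 (sale 3): sell min(3,28)=3. stock: 28 - 3 = 25. total_sold = 37
Final: stock = 25, total_sold = 37

Checking against threshold 9:
  After event 1: stock=24 > 9
  After event 2: stock=1 <= 9 -> ALERT
  After event 3: stock=11 > 9
  After event 4: stock=6 <= 9 -> ALERT
  After event 5: stock=2 <= 9 -> ALERT
  After event 6: stock=0 <= 9 -> ALERT
  After event 7: stock=0 <= 9 -> ALERT
  After event 8: stock=28 > 9
  After event 9: stock=25 > 9
Alert events: [2, 4, 5, 6, 7]. Count = 5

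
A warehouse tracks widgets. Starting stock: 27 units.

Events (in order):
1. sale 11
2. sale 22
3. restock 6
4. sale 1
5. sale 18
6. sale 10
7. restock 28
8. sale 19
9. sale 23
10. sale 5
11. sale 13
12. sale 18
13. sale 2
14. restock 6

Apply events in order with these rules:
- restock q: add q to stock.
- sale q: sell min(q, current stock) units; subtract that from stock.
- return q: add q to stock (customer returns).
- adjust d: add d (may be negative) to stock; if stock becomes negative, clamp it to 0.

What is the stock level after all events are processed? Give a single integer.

Processing events:
Start: stock = 27
  Event 1 (sale 11): sell min(11,27)=11. stock: 27 - 11 = 16. total_sold = 11
  Event 2 (sale 22): sell min(22,16)=16. stock: 16 - 16 = 0. total_sold = 27
  Event 3 (restock 6): 0 + 6 = 6
  Event 4 (sale 1): sell min(1,6)=1. stock: 6 - 1 = 5. total_sold = 28
  Event 5 (sale 18): sell min(18,5)=5. stock: 5 - 5 = 0. total_sold = 33
  Event 6 (sale 10): sell min(10,0)=0. stock: 0 - 0 = 0. total_sold = 33
  Event 7 (restock 28): 0 + 28 = 28
  Event 8 (sale 19): sell min(19,28)=19. stock: 28 - 19 = 9. total_sold = 52
  Event 9 (sale 23): sell min(23,9)=9. stock: 9 - 9 = 0. total_sold = 61
  Event 10 (sale 5): sell min(5,0)=0. stock: 0 - 0 = 0. total_sold = 61
  Event 11 (sale 13): sell min(13,0)=0. stock: 0 - 0 = 0. total_sold = 61
  Event 12 (sale 18): sell min(18,0)=0. stock: 0 - 0 = 0. total_sold = 61
  Event 13 (sale 2): sell min(2,0)=0. stock: 0 - 0 = 0. total_sold = 61
  Event 14 (restock 6): 0 + 6 = 6
Final: stock = 6, total_sold = 61

Answer: 6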